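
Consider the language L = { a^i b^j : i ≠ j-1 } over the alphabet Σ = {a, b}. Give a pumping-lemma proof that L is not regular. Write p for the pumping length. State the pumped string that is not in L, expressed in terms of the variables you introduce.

Assume L is regular; let p be its pumping constant.
Choose w = a^p b^{p+p!+1}. Since p ≠ (p+p!+1)-1 = p+p!, w ∈ L; and |w| ≥ p.
Write w = xyz as guaranteed by the lemma, with |xy| ≤ p and |y| ≥ 1.
The first p characters of w are a's, so xy (and hence y) consists only of a's. Write y = a^k, 1 ≤ k ≤ p.
Since 1 ≤ k ≤ p, k divides p!; set t = 1 + p!/k. Then xy^t z has p + (p!/k)·k = p + p! copies of a. Now the a-count is p+p! and (b-count)-1 = (p+p!+1)-1 = p+p!, so i ≠ j-1 fails. So xy^t z = a^{p+p!} b^{p+p!+1} ∉ L.
This contradicts the pumping lemma, so L is not regular.

a^{p+p!} b^{p+p!+1}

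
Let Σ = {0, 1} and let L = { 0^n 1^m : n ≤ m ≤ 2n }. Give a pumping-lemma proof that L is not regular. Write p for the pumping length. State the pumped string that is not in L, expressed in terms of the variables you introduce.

0^{p+k} 1^p

Assume L is regular; let p be its pumping constant.
Take w = 0^p 1^p ∈ L (since p ≤ p ≤ 2p), with |w| = 2p ≥ p.
Write w = xyz as guaranteed by the lemma, with |xy| ≤ p and y is nonempty.
The first p characters of w are 0's, so xy (and hence y) consists only of 0's. Write y = 0^k, 1 ≤ k ≤ p.
Pump with i = 2: xy^2z = 0^{p+k} 1^p. Now n = p+k > p = m, so the condition n ≤ m fails. Thus xy^2z ∉ L.
This contradicts the pumping lemma, so L is not regular.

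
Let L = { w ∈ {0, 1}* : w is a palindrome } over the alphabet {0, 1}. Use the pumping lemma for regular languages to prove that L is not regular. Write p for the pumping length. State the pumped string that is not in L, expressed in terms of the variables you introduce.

0^{p+k} 1 0^p

Toward a contradiction, assume L is regular with pumping length p.
Take w = 0^p 1 0^p, a palindrome of length 2p+1 ≥ p.
By the pumping lemma, w = xyz with |xy| ≤ p and |y| ≥ 1.
The first p characters of w are 0's, so xy (and hence y) consists only of 0's. Write y = 0^k, 1 ≤ k ≤ p.
Pump with i = 2: xy^2z = 0^{p+k} 1 0^p. Its reverse is 0^p 1 0^{p+k}, which differs from xy^2z since k ≥ 1. So xy^2z is not a palindrome and xy^2z ∉ L.
This contradicts the pumping lemma, so L is not regular.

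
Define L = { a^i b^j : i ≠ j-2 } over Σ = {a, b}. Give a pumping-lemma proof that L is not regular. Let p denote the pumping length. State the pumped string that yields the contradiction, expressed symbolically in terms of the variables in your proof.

Assume L is regular; let p be its pumping constant.
Choose w = a^p b^{p+p!+2}. Since p ≠ (p+p!+2)-2 = p+p!, w ∈ L; and |w| ≥ p.
The pumping lemma gives a decomposition w = xyz where |xy| ≤ p and y is nonempty.
The first p characters of w are a's, so xy (and hence y) consists only of a's. Write y = a^k, 1 ≤ k ≤ p.
Since 1 ≤ k ≤ p, k divides p!; set t = 1 + p!/k. Then xy^t z has p + (p!/k)·k = p + p! copies of a. Now the a-count is p+p! and (b-count)-2 = (p+p!+2)-2 = p+p!, so i ≠ j-2 fails. So xy^t z = a^{p+p!} b^{p+p!+2} ∉ L.
Contradiction. Therefore L is not regular.

a^{p+p!} b^{p+p!+2}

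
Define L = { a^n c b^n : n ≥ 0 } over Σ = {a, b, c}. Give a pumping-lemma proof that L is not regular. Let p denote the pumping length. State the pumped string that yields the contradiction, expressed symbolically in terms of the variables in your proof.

Suppose for contradiction that L is regular, and let p be the pumping length.
Take w = a^p c b^p ∈ L with |w| = 2p+1 ≥ p.
Write w = xyz as guaranteed by the lemma, with |xy| ≤ p and y is nonempty.
The first p characters of w are a's, so xy (and hence y) consists only of a's. Write y = a^k, 1 ≤ k ≤ p.
Pump with i = 2: xy^2z = a^{p+k} c b^p, which would require p+k = p. But k ≥ 1, so xy^2z ∉ L.
Contradiction. Therefore L is not regular.

a^{p+k} c b^p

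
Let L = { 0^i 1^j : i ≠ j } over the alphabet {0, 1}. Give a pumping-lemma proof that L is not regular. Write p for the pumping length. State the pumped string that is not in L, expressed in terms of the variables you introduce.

Assume L is regular. Let p be the pumping length given by the pumping lemma.
Choose w = 0^p 1^{p+p!}. Since p ≠ p+p!, w ∈ L; and |w| ≥ p.
By the pumping lemma, w = xyz with |xy| ≤ p and |y| > 0.
Since the first p symbols of w are all 0's and |xy| ≤ p, y lies entirely in the leading 0-block: y = 0^k for some k with 1 ≤ k ≤ p.
Since 1 ≤ k ≤ p, k divides p!; set t = 1 + p!/k. Then xy^t z has p + (p!/k)·k = p + p! copies of 0. Now the 0-count equals the 1-count, so i ≠ j fails. So xy^t z = 0^{p+p!} 1^{p+p!} ∉ L.
Contradiction. Therefore L is not regular.

0^{p+p!} 1^{p+p!}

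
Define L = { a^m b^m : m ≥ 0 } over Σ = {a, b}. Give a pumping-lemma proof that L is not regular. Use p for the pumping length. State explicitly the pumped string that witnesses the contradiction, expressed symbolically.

a^{p+k} b^p

Assume L is regular. Let p be the pumping length given by the pumping lemma.
Let w = a^p b^p ∈ L; note |w| = 2p ≥ p.
Write w = xyz as guaranteed by the lemma, with |xy| ≤ p and |y| > 0.
The first p characters of w are a's, so xy (and hence y) consists only of a's. Write y = a^k, 1 ≤ k ≤ p.
Pump with i = 2: xy^2z = a^{p+k} b^p. For this to lie in L we would need p = p+k, which forces k = 0. But k ≥ 1, so xy^2z ∉ L.
This contradicts the pumping lemma, so L is not regular.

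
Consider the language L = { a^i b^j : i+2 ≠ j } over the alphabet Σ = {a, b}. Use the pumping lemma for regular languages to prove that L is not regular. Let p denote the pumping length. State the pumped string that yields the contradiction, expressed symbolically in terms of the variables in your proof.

Suppose for contradiction that L is regular, and let p be the pumping length.
Choose w = a^p b^{p+p!+2}. Since p ≠ (p+p!+2)-2 = p+p!, w ∈ L; and |w| ≥ p.
By the pumping lemma, w = xyz with |xy| ≤ p and |y| > 0.
The first p characters of w are a's, so xy (and hence y) consists only of a's. Write y = a^k, 1 ≤ k ≤ p.
Since 1 ≤ k ≤ p, k divides p!; set t = 1 + p!/k. Then xy^t z has p + (p!/k)·k = p + p! copies of a. Now the a-count is p+p! and (b-count)-2 = (p+p!+2)-2 = p+p!, so i+2 ≠ j fails. So xy^t z = a^{p+p!} b^{p+p!+2} ∉ L.
This contradicts the pumping lemma, so L is not regular.

a^{p+p!} b^{p+p!+2}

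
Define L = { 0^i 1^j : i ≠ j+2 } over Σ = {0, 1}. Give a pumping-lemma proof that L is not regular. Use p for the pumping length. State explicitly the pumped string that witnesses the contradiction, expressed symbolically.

0^{p+p!} 1^{p+p!-2}

Assume L is regular; let p be its pumping constant.
Choose w = 0^p 1^{p+p!-2}. Since p ≠ (p+p!-2)+2 = p+p!, w ∈ L; and |w| ≥ p.
Write w = xyz as guaranteed by the lemma, with |xy| ≤ p and |y| > 0.
Because |xy| ≤ p and w begins with p copies of 0, we have y = 0^k with 1 ≤ k ≤ p.
Since 1 ≤ k ≤ p, k divides p!; set t = 1 + p!/k. Then xy^t z has p + (p!/k)·k = p + p! copies of 0. Now the 0-count is p+p! and (1-count)+2 = (p+p!-2)+2 = p+p!, so i ≠ j+2 fails. So xy^t z = 0^{p+p!} 1^{p+p!-2} ∉ L.
Contradiction. Therefore L is not regular.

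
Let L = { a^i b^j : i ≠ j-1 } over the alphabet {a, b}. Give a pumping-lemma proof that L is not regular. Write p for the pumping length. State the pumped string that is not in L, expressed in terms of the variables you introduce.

a^{p+p!} b^{p+p!+1}

Assume L is regular. Let p be the pumping length given by the pumping lemma.
Choose w = a^p b^{p+p!+1}. Since p ≠ (p+p!+1)-1 = p+p!, w ∈ L; and |w| ≥ p.
By the pumping lemma, w = xyz with |xy| ≤ p and |y| > 0.
The first p characters of w are a's, so xy (and hence y) consists only of a's. Write y = a^k, 1 ≤ k ≤ p.
Since 1 ≤ k ≤ p, k divides p!; set t = 1 + p!/k. Then xy^t z has p + (p!/k)·k = p + p! copies of a. Now the a-count is p+p! and (b-count)-1 = (p+p!+1)-1 = p+p!, so i ≠ j-1 fails. So xy^t z = a^{p+p!} b^{p+p!+1} ∉ L.
This is a contradiction; hence L is not regular.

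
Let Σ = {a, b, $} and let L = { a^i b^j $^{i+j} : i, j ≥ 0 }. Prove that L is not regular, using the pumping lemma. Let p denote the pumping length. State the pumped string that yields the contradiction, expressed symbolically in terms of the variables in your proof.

Suppose for contradiction that L is regular, and let p be the pumping length.
Take w = a^p b^p $^{2p} ∈ L (with i=j=p, i+j=2p), |w| = 4p ≥ p.
By the pumping lemma, w = xyz with |xy| ≤ p and |y| > 0.
Since the first p symbols of w are all a's and |xy| ≤ p, y lies entirely in the leading a-block: y = a^k for some k with 1 ≤ k ≤ p.
Consider xy^2z = a^{p+k} b^p $^{2p}. Now the a- and b-counts sum to 2p+k, but the $-count is 2p ≠ 2p+k. So xy^2z ∉ L.
Contradiction. Therefore L is not regular.

a^{p+k} b^p $^{2p}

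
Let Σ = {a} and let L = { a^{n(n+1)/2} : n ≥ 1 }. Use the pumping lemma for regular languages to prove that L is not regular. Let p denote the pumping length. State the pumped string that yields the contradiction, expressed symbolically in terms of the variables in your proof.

Assume L is regular. Let p be the pumping length given by the pumping lemma.
Take w = a^{p(p+1)/2} ∈ L with |w| = p(p+1)/2 ≥ p.
Write w = xyz as guaranteed by the lemma, with |xy| ≤ p and |y| ≥ 1.
Then y = a^k for some k with 1 ≤ k ≤ p.
Pump with i = 2: xy^2z = a^{p(p+1)/2+k}. Since 1 ≤ k ≤ p, p(p+1)/2 < p(p+1)/2+k ≤ p(p+1)/2+p < (p+1)(p+2)/2, so p(p+1)/2+k is strictly between consecutive triangular numbers. So xy^2z ∉ L.
This contradicts the pumping lemma, so L is not regular.

a^{p(p+1)/2+k}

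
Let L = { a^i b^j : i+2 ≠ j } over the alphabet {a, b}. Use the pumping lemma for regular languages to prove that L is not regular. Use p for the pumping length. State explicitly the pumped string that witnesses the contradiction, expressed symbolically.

a^{p+p!} b^{p+p!+2}

Suppose for contradiction that L is regular, and let p be the pumping length.
Choose w = a^p b^{p+p!+2}. Since p ≠ (p+p!+2)-2 = p+p!, w ∈ L; and |w| ≥ p.
By the pumping lemma, w = xyz with |xy| ≤ p and y is nonempty.
Because |xy| ≤ p and w begins with p copies of a, we have y = a^k with 1 ≤ k ≤ p.
Since 1 ≤ k ≤ p, k divides p!; set t = 1 + p!/k. Then xy^t z has p + (p!/k)·k = p + p! copies of a. Now the a-count is p+p! and (b-count)-2 = (p+p!+2)-2 = p+p!, so i+2 ≠ j fails. So xy^t z = a^{p+p!} b^{p+p!+2} ∉ L.
This contradicts the pumping lemma, so L is not regular.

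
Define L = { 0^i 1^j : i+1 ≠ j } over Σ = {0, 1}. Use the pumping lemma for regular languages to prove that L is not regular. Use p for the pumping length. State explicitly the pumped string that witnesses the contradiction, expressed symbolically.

0^{p+p!} 1^{p+p!+1}

Suppose for contradiction that L is regular, and let p be the pumping length.
Choose w = 0^p 1^{p+p!+1}. Since p ≠ (p+p!+1)-1 = p+p!, w ∈ L; and |w| ≥ p.
By the pumping lemma, w = xyz with |xy| ≤ p and |y| > 0.
The first p characters of w are 0's, so xy (and hence y) consists only of 0's. Write y = 0^k, 1 ≤ k ≤ p.
Since 1 ≤ k ≤ p, k divides p!; set t = 1 + p!/k. Then xy^t z has p + (p!/k)·k = p + p! copies of 0. Now the 0-count is p+p! and (1-count)-1 = (p+p!+1)-1 = p+p!, so i+1 ≠ j fails. So xy^t z = 0^{p+p!} 1^{p+p!+1} ∉ L.
This is a contradiction; hence L is not regular.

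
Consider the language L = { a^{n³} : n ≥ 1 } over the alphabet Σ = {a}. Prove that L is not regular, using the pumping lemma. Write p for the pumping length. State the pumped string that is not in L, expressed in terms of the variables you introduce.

a^{p³+k}

Assume L is regular. Let p be the pumping length given by the pumping lemma.
Take w = a^{p³} ∈ L with |w| = p³ ≥ p.
By the pumping lemma, w = xyz with |xy| ≤ p and |y| > 0.
Then y = a^k for some k with 1 ≤ k ≤ p.
Pump with i = 2: xy^2z = a^{p³+k}. Since 1 ≤ k ≤ p, p³ < p³+k ≤ p³+p < p³+3p²+3p+1 = (p+1)³, so p³+k is not a perfect cube. So xy^2z ∉ L.
Contradiction. Therefore L is not regular.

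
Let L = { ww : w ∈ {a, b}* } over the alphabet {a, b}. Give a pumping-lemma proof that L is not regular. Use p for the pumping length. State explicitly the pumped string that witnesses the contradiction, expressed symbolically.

a^{p+k} b^p a^p b^p

Assume L is regular. Let p be the pumping length given by the pumping lemma.
Take w = a^p b^p a^p b^p = uu where u = a^pb^p; then w ∈ L and |w| = 4p ≥ p.
The pumping lemma gives a decomposition w = xyz where |xy| ≤ p and |y| > 0.
The first p characters of w are a's, so xy (and hence y) consists only of a's. Write y = a^k, 1 ≤ k ≤ p.
Pump with i = 2: xy^2z = a^{p+k} b^p a^p b^p, of length 4p+k. Suppose this equals vv. The string starts with a and ends with b, so v does too; thus the boundary between the two copies of v is a b→a transition. There is exactly one such transition, at position 2p+k, so |v| = 2p+k and |vv| = 4p+2k ≠ 4p+k since k ≥ 1. So xy^2z ∉ L.
This contradicts the pumping lemma, so L is not regular.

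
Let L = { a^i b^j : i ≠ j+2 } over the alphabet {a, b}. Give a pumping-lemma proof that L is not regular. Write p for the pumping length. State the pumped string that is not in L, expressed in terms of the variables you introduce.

Suppose for contradiction that L is regular, and let p be the pumping length.
Choose w = a^p b^{p+p!-2}. Since p ≠ (p+p!-2)+2 = p+p!, w ∈ L; and |w| ≥ p.
By the pumping lemma, w = xyz with |xy| ≤ p and |y| > 0.
Because |xy| ≤ p and w begins with p copies of a, we have y = a^k with 1 ≤ k ≤ p.
Since 1 ≤ k ≤ p, k divides p!; set t = 1 + p!/k. Then xy^t z has p + (p!/k)·k = p + p! copies of a. Now the a-count is p+p! and (b-count)+2 = (p+p!-2)+2 = p+p!, so i ≠ j+2 fails. So xy^t z = a^{p+p!} b^{p+p!-2} ∉ L.
Contradiction. Therefore L is not regular.

a^{p+p!} b^{p+p!-2}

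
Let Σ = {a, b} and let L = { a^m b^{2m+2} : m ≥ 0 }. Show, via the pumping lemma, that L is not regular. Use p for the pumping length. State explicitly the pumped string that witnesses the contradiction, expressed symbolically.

Toward a contradiction, assume L is regular with pumping length p.
Choose w = a^p b^{2p+2}, which is in L with |w| = 3p+2 ≥ p.
By the pumping lemma, w = xyz with |xy| ≤ p and y is nonempty.
The first p characters of w are a's, so xy (and hence y) consists only of a's. Write y = a^k, 1 ≤ k ≤ p.
Pump with i = 2: xy^2z = a^{p+k} b^{2p+2}. For this to lie in L we would need 2p+2 = 2(p+k)+2, which forces k = 0. But k ≥ 1, so xy^2z ∉ L.
This is a contradiction; hence L is not regular.

a^{p+k} b^{2p+2}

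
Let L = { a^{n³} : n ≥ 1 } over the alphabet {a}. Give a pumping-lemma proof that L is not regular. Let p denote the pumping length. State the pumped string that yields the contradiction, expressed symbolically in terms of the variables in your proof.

Assume L is regular; let p be its pumping constant.
Take w = a^{p³} ∈ L with |w| = p³ ≥ p.
By the pumping lemma, w = xyz with |xy| ≤ p and |y| ≥ 1.
Then y = a^k for some k with 1 ≤ k ≤ p.
Pump with i = 2: xy^2z = a^{p³+k}. Since 1 ≤ k ≤ p, p³ < p³+k ≤ p³+p < p³+3p²+3p+1 = (p+1)³, so p³+k is not a perfect cube. So xy^2z ∉ L.
Contradiction. Therefore L is not regular.

a^{p³+k}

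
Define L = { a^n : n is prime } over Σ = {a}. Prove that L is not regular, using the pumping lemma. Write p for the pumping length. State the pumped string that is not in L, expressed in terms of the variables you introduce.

Assume L is regular. Let p be the pumping length given by the pumping lemma.
Let q be a prime with q ≥ p+2 (infinitely many primes exist), and take w = a^q ∈ L with |w| = q ≥ p.
The pumping lemma gives a decomposition w = xyz where |xy| ≤ p and |y| > 0.
Then y = a^k for some k with 1 ≤ k ≤ p.
Since 1 ≤ k ≤ p, |xz| = q-k. Pump with i = q+1: |xy^{q+1}z| = (q-k)+(q+1)k = q+qk = q(1+k), which is composite (both factors ≥ 2). So xy^{q+1}z = a^{q(1+k)} ∉ L.
This is a contradiction; hence L is not regular.

a^{q(1+k)}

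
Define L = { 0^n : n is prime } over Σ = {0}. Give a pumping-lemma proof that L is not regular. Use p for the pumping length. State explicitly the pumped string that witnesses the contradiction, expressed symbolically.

Assume L is regular. Let p be the pumping length given by the pumping lemma.
Let q be a prime with q ≥ p+2 (infinitely many primes exist), and take w = 0^q ∈ L with |w| = q ≥ p.
By the pumping lemma, w = xyz with |xy| ≤ p and |y| > 0.
Then y = 0^k for some k with 1 ≤ k ≤ p.
Since 1 ≤ k ≤ p, |xz| = q-k. Pump with i = q+1: |xy^{q+1}z| = (q-k)+(q+1)k = q+qk = q(1+k), which is composite (both factors ≥ 2). So xy^{q+1}z = 0^{q(1+k)} ∉ L.
This contradicts the pumping lemma, so L is not regular.

0^{q(1+k)}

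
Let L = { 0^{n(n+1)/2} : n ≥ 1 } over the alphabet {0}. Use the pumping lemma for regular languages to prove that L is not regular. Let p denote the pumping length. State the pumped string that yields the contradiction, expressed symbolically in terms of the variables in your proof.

Suppose for contradiction that L is regular, and let p be the pumping length.
Take w = 0^{p(p+1)/2} ∈ L with |w| = p(p+1)/2 ≥ p.
By the pumping lemma, w = xyz with |xy| ≤ p and y is nonempty.
Then y = 0^k for some k with 1 ≤ k ≤ p.
Pump with i = 2: xy^2z = 0^{p(p+1)/2+k}. Since 1 ≤ k ≤ p, p(p+1)/2 < p(p+1)/2+k ≤ p(p+1)/2+p < (p+1)(p+2)/2, so p(p+1)/2+k is strictly between consecutive triangular numbers. So xy^2z ∉ L.
This is a contradiction; hence L is not regular.

0^{p(p+1)/2+k}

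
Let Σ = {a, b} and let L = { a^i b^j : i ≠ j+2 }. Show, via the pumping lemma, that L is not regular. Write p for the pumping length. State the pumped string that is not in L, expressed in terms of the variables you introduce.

a^{p+p!} b^{p+p!-2}

Suppose for contradiction that L is regular, and let p be the pumping length.
Choose w = a^p b^{p+p!-2}. Since p ≠ (p+p!-2)+2 = p+p!, w ∈ L; and |w| ≥ p.
Write w = xyz as guaranteed by the lemma, with |xy| ≤ p and y is nonempty.
Because |xy| ≤ p and w begins with p copies of a, we have y = a^k with 1 ≤ k ≤ p.
Since 1 ≤ k ≤ p, k divides p!; set t = 1 + p!/k. Then xy^t z has p + (p!/k)·k = p + p! copies of a. Now the a-count is p+p! and (b-count)+2 = (p+p!-2)+2 = p+p!, so i ≠ j+2 fails. So xy^t z = a^{p+p!} b^{p+p!-2} ∉ L.
This is a contradiction; hence L is not regular.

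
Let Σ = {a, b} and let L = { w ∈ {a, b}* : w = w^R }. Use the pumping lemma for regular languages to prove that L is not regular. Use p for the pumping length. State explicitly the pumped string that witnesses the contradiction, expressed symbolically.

a^{p+k} b a^p

Suppose for contradiction that L is regular, and let p be the pumping length.
Take w = a^p b a^p, a palindrome of length 2p+1 ≥ p.
By the pumping lemma, w = xyz with |xy| ≤ p and y is nonempty.
Since the first p symbols of w are all a's and |xy| ≤ p, y lies entirely in the leading a-block: y = a^k for some k with 1 ≤ k ≤ p.
Pump with i = 2: xy^2z = a^{p+k} b a^p. Its reverse is a^p b a^{p+k}, which differs from xy^2z since k ≥ 1. So xy^2z is not a palindrome and xy^2z ∉ L.
This is a contradiction; hence L is not regular.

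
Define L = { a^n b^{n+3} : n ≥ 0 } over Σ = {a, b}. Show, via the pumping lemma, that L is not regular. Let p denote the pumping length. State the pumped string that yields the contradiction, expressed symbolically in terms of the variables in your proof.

Assume L is regular. Let p be the pumping length given by the pumping lemma.
Choose w = a^p b^{p+3}, which is in L with |w| = 2p+3 ≥ p.
The pumping lemma gives a decomposition w = xyz where |xy| ≤ p and |y| ≥ 1.
The first p characters of w are a's, so xy (and hence y) consists only of a's. Write y = a^k, 1 ≤ k ≤ p.
Pump with i = 2: xy^2z = a^{p+k} b^{p+3}. For this to lie in L we would need p+3 = (p+k)+3, which forces k = 0. But k ≥ 1, so xy^2z ∉ L.
Contradiction. Therefore L is not regular.

a^{p+k} b^{p+3}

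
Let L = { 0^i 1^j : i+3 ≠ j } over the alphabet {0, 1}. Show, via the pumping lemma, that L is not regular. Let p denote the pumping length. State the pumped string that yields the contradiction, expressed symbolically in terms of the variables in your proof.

0^{p+p!} 1^{p+p!+3}

Assume L is regular; let p be its pumping constant.
Choose w = 0^p 1^{p+p!+3}. Since p ≠ (p+p!+3)-3 = p+p!, w ∈ L; and |w| ≥ p.
By the pumping lemma, w = xyz with |xy| ≤ p and |y| > 0.
The first p characters of w are 0's, so xy (and hence y) consists only of 0's. Write y = 0^k, 1 ≤ k ≤ p.
Since 1 ≤ k ≤ p, k divides p!; set t = 1 + p!/k. Then xy^t z has p + (p!/k)·k = p + p! copies of 0. Now the 0-count is p+p! and (1-count)-3 = (p+p!+3)-3 = p+p!, so i+3 ≠ j fails. So xy^t z = 0^{p+p!} 1^{p+p!+3} ∉ L.
This is a contradiction; hence L is not regular.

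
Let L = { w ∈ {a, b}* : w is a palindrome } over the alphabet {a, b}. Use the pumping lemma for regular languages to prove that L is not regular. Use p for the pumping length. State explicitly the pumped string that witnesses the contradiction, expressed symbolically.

Suppose for contradiction that L is regular, and let p be the pumping length.
Take w = a^p b a^p, a palindrome of length 2p+1 ≥ p.
By the pumping lemma, w = xyz with |xy| ≤ p and |y| > 0.
The first p characters of w are a's, so xy (and hence y) consists only of a's. Write y = a^k, 1 ≤ k ≤ p.
Pump with i = 2: xy^2z = a^{p+k} b a^p. Its reverse is a^p b a^{p+k}, which differs from xy^2z since k ≥ 1. So xy^2z is not a palindrome and xy^2z ∉ L.
This is a contradiction; hence L is not regular.

a^{p+k} b a^p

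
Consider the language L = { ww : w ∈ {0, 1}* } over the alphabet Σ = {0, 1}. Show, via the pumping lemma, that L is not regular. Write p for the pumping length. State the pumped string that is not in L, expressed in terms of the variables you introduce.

0^{p+k} 1^p 0^p 1^p

Assume L is regular. Let p be the pumping length given by the pumping lemma.
Take w = 0^p 1^p 0^p 1^p = uu where u = 0^p1^p; then w ∈ L and |w| = 4p ≥ p.
Write w = xyz as guaranteed by the lemma, with |xy| ≤ p and |y| ≥ 1.
The first p characters of w are 0's, so xy (and hence y) consists only of 0's. Write y = 0^k, 1 ≤ k ≤ p.
Pump with i = 2: xy^2z = 0^{p+k} 1^p 0^p 1^p, of length 4p+k. Suppose this equals vv. The string starts with 0 and ends with 1, so v does too; thus the boundary between the two copies of v is a 1→0 transition. There is exactly one such transition, at position 2p+k, so |v| = 2p+k and |vv| = 4p+2k ≠ 4p+k since k ≥ 1. So xy^2z ∉ L.
Contradiction. Therefore L is not regular.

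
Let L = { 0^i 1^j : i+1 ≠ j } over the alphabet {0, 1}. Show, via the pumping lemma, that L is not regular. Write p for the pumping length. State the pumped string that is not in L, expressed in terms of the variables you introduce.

0^{p+p!} 1^{p+p!+1}

Assume L is regular; let p be its pumping constant.
Choose w = 0^p 1^{p+p!+1}. Since p ≠ (p+p!+1)-1 = p+p!, w ∈ L; and |w| ≥ p.
The pumping lemma gives a decomposition w = xyz where |xy| ≤ p and y is nonempty.
Because |xy| ≤ p and w begins with p copies of 0, we have y = 0^k with 1 ≤ k ≤ p.
Since 1 ≤ k ≤ p, k divides p!; set t = 1 + p!/k. Then xy^t z has p + (p!/k)·k = p + p! copies of 0. Now the 0-count is p+p! and (1-count)-1 = (p+p!+1)-1 = p+p!, so i+1 ≠ j fails. So xy^t z = 0^{p+p!} 1^{p+p!+1} ∉ L.
This contradicts the pumping lemma, so L is not regular.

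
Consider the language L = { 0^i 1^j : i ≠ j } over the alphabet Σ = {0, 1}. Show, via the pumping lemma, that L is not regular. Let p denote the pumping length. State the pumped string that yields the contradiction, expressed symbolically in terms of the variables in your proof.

Suppose for contradiction that L is regular, and let p be the pumping length.
Choose w = 0^p 1^{p+p!}. Since p ≠ p+p!, w ∈ L; and |w| ≥ p.
The pumping lemma gives a decomposition w = xyz where |xy| ≤ p and |y| > 0.
Since the first p symbols of w are all 0's and |xy| ≤ p, y lies entirely in the leading 0-block: y = 0^k for some k with 1 ≤ k ≤ p.
Since 1 ≤ k ≤ p, k divides p!; set t = 1 + p!/k. Then xy^t z has p + (p!/k)·k = p + p! copies of 0. Now the 0-count equals the 1-count, so i ≠ j fails. So xy^t z = 0^{p+p!} 1^{p+p!} ∉ L.
Contradiction. Therefore L is not regular.

0^{p+p!} 1^{p+p!}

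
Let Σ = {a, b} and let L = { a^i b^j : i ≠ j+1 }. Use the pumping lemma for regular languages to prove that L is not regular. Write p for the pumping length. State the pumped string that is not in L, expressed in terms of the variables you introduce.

a^{p+p!} b^{p+p!-1}

Toward a contradiction, assume L is regular with pumping length p.
Choose w = a^p b^{p+p!-1}. Since p ≠ (p+p!-1)+1 = p+p!, w ∈ L; and |w| ≥ p.
Write w = xyz as guaranteed by the lemma, with |xy| ≤ p and |y| ≥ 1.
Since the first p symbols of w are all a's and |xy| ≤ p, y lies entirely in the leading a-block: y = a^k for some k with 1 ≤ k ≤ p.
Since 1 ≤ k ≤ p, k divides p!; set t = 1 + p!/k. Then xy^t z has p + (p!/k)·k = p + p! copies of a. Now the a-count is p+p! and (b-count)+1 = (p+p!-1)+1 = p+p!, so i ≠ j+1 fails. So xy^t z = a^{p+p!} b^{p+p!-1} ∉ L.
This contradicts the pumping lemma, so L is not regular.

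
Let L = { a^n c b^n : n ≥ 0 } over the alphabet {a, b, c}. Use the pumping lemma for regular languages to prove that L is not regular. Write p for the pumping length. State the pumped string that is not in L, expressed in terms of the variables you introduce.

Assume L is regular; let p be its pumping constant.
Take w = a^p c b^p ∈ L with |w| = 2p+1 ≥ p.
The pumping lemma gives a decomposition w = xyz where |xy| ≤ p and |y| ≥ 1.
Since the first p symbols of w are all a's and |xy| ≤ p, y lies entirely in the leading a-block: y = a^k for some k with 1 ≤ k ≤ p.
Pump with i = 2: xy^2z = a^{p+k} c b^p, which would require p+k = p. But k ≥ 1, so xy^2z ∉ L.
Contradiction. Therefore L is not regular.

a^{p+k} c b^p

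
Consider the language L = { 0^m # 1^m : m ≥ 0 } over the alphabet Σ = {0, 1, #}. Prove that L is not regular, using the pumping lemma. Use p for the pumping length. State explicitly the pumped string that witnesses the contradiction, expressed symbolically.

0^{p+k} # 1^p

Assume L is regular; let p be its pumping constant.
Take w = 0^p # 1^p ∈ L with |w| = 2p+1 ≥ p.
The pumping lemma gives a decomposition w = xyz where |xy| ≤ p and |y| > 0.
Since the first p symbols of w are all 0's and |xy| ≤ p, y lies entirely in the leading 0-block: y = 0^k for some k with 1 ≤ k ≤ p.
Pump with i = 2: xy^2z = 0^{p+k} # 1^p, which would require p+k = p. But k ≥ 1, so xy^2z ∉ L.
This is a contradiction; hence L is not regular.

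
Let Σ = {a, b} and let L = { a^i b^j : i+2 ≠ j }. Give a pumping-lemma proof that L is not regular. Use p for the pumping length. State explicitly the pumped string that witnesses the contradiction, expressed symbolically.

a^{p+p!} b^{p+p!+2}

Assume L is regular; let p be its pumping constant.
Choose w = a^p b^{p+p!+2}. Since p ≠ (p+p!+2)-2 = p+p!, w ∈ L; and |w| ≥ p.
The pumping lemma gives a decomposition w = xyz where |xy| ≤ p and |y| ≥ 1.
Because |xy| ≤ p and w begins with p copies of a, we have y = a^k with 1 ≤ k ≤ p.
Since 1 ≤ k ≤ p, k divides p!; set t = 1 + p!/k. Then xy^t z has p + (p!/k)·k = p + p! copies of a. Now the a-count is p+p! and (b-count)-2 = (p+p!+2)-2 = p+p!, so i+2 ≠ j fails. So xy^t z = a^{p+p!} b^{p+p!+2} ∉ L.
This contradicts the pumping lemma, so L is not regular.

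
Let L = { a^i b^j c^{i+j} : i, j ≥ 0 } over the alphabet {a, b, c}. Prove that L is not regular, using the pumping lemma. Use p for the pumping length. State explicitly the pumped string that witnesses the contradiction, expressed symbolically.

Toward a contradiction, assume L is regular with pumping length p.
Take w = a^p b^p c^{2p} ∈ L (with i=j=p, i+j=2p), |w| = 4p ≥ p.
Write w = xyz as guaranteed by the lemma, with |xy| ≤ p and |y| > 0.
Since the first p symbols of w are all a's and |xy| ≤ p, y lies entirely in the leading a-block: y = a^k for some k with 1 ≤ k ≤ p.
Consider xy^2z = a^{p+k} b^p c^{2p}. Now the a- and b-counts sum to 2p+k, but the c-count is 2p ≠ 2p+k. So xy^2z ∉ L.
This is a contradiction; hence L is not regular.

a^{p+k} b^p c^{2p}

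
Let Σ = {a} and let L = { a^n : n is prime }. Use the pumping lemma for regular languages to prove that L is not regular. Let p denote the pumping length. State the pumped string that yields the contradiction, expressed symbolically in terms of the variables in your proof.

Assume L is regular. Let p be the pumping length given by the pumping lemma.
Let q be a prime with q ≥ p+2 (infinitely many primes exist), and take w = a^q ∈ L with |w| = q ≥ p.
Write w = xyz as guaranteed by the lemma, with |xy| ≤ p and |y| > 0.
Then y = a^k for some k with 1 ≤ k ≤ p.
Since 1 ≤ k ≤ p, |xz| = q-k. Pump with i = q+1: |xy^{q+1}z| = (q-k)+(q+1)k = q+qk = q(1+k), which is composite (both factors ≥ 2). So xy^{q+1}z = a^{q(1+k)} ∉ L.
Contradiction. Therefore L is not regular.

a^{q(1+k)}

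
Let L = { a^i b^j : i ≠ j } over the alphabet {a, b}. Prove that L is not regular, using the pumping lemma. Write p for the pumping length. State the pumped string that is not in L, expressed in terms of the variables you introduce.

a^{p+p!} b^{p+p!}

Suppose for contradiction that L is regular, and let p be the pumping length.
Choose w = a^p b^{p+p!}. Since p ≠ p+p!, w ∈ L; and |w| ≥ p.
By the pumping lemma, w = xyz with |xy| ≤ p and y is nonempty.
Since the first p symbols of w are all a's and |xy| ≤ p, y lies entirely in the leading a-block: y = a^k for some k with 1 ≤ k ≤ p.
Since 1 ≤ k ≤ p, k divides p!; set t = 1 + p!/k. Then xy^t z has p + (p!/k)·k = p + p! copies of a. Now the a-count equals the b-count, so i ≠ j fails. So xy^t z = a^{p+p!} b^{p+p!} ∉ L.
This contradicts the pumping lemma, so L is not regular.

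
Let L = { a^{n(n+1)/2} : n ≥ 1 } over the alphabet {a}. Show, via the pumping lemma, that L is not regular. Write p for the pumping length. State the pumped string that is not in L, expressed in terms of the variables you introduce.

a^{p(p+1)/2+k}

Assume L is regular. Let p be the pumping length given by the pumping lemma.
Take w = a^{p(p+1)/2} ∈ L with |w| = p(p+1)/2 ≥ p.
Write w = xyz as guaranteed by the lemma, with |xy| ≤ p and |y| ≥ 1.
Then y = a^k for some k with 1 ≤ k ≤ p.
Pump with i = 2: xy^2z = a^{p(p+1)/2+k}. Since 1 ≤ k ≤ p, p(p+1)/2 < p(p+1)/2+k ≤ p(p+1)/2+p < (p+1)(p+2)/2, so p(p+1)/2+k is strictly between consecutive triangular numbers. So xy^2z ∉ L.
This contradicts the pumping lemma, so L is not regular.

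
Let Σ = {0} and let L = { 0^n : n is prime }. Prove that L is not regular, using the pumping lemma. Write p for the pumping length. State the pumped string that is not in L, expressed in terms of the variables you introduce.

Suppose for contradiction that L is regular, and let p be the pumping length.
Let q be a prime with q ≥ p+2 (infinitely many primes exist), and take w = 0^q ∈ L with |w| = q ≥ p.
Write w = xyz as guaranteed by the lemma, with |xy| ≤ p and y is nonempty.
Then y = 0^k for some k with 1 ≤ k ≤ p.
Since 1 ≤ k ≤ p, |xz| = q-k. Pump with i = q+1: |xy^{q+1}z| = (q-k)+(q+1)k = q+qk = q(1+k), which is composite (both factors ≥ 2). So xy^{q+1}z = 0^{q(1+k)} ∉ L.
This contradicts the pumping lemma, so L is not regular.

0^{q(1+k)}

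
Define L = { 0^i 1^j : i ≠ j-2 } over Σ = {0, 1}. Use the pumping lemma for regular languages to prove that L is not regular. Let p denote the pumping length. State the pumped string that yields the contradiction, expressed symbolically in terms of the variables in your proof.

0^{p+p!} 1^{p+p!+2}

Assume L is regular; let p be its pumping constant.
Choose w = 0^p 1^{p+p!+2}. Since p ≠ (p+p!+2)-2 = p+p!, w ∈ L; and |w| ≥ p.
The pumping lemma gives a decomposition w = xyz where |xy| ≤ p and |y| ≥ 1.
The first p characters of w are 0's, so xy (and hence y) consists only of 0's. Write y = 0^k, 1 ≤ k ≤ p.
Since 1 ≤ k ≤ p, k divides p!; set t = 1 + p!/k. Then xy^t z has p + (p!/k)·k = p + p! copies of 0. Now the 0-count is p+p! and (1-count)-2 = (p+p!+2)-2 = p+p!, so i ≠ j-2 fails. So xy^t z = 0^{p+p!} 1^{p+p!+2} ∉ L.
This is a contradiction; hence L is not regular.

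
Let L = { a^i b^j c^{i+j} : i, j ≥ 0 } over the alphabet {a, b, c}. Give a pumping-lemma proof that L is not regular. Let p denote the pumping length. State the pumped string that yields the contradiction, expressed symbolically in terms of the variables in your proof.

Assume L is regular. Let p be the pumping length given by the pumping lemma.
Take w = a^p b^p c^{2p} ∈ L (with i=j=p, i+j=2p), |w| = 4p ≥ p.
Write w = xyz as guaranteed by the lemma, with |xy| ≤ p and |y| ≥ 1.
Since the first p symbols of w are all a's and |xy| ≤ p, y lies entirely in the leading a-block: y = a^k for some k with 1 ≤ k ≤ p.
Consider xy^2z = a^{p+k} b^p c^{2p}. Now the a- and b-counts sum to 2p+k, but the c-count is 2p ≠ 2p+k. So xy^2z ∉ L.
This contradicts the pumping lemma, so L is not regular.

a^{p+k} b^p c^{2p}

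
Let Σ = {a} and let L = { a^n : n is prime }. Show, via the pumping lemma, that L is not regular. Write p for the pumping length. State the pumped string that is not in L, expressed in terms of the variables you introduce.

Toward a contradiction, assume L is regular with pumping length p.
Let q be a prime with q ≥ p+2 (infinitely many primes exist), and take w = a^q ∈ L with |w| = q ≥ p.
Write w = xyz as guaranteed by the lemma, with |xy| ≤ p and |y| ≥ 1.
Then y = a^k for some k with 1 ≤ k ≤ p.
Since 1 ≤ k ≤ p, |xz| = q-k. Pump with i = q+1: |xy^{q+1}z| = (q-k)+(q+1)k = q+qk = q(1+k), which is composite (both factors ≥ 2). So xy^{q+1}z = a^{q(1+k)} ∉ L.
This contradicts the pumping lemma, so L is not regular.

a^{q(1+k)}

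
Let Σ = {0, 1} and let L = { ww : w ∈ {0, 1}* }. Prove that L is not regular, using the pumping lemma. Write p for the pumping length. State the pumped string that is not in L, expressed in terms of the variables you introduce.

0^{p+k} 1^p 0^p 1^p

Assume L is regular; let p be its pumping constant.
Take w = 0^p 1^p 0^p 1^p = uu where u = 0^p1^p; then w ∈ L and |w| = 4p ≥ p.
By the pumping lemma, w = xyz with |xy| ≤ p and y is nonempty.
Because |xy| ≤ p and w begins with p copies of 0, we have y = 0^k with 1 ≤ k ≤ p.
Pump with i = 2: xy^2z = 0^{p+k} 1^p 0^p 1^p, of length 4p+k. Suppose this equals vv. The string starts with 0 and ends with 1, so v does too; thus the boundary between the two copies of v is a 1→0 transition. There is exactly one such transition, at position 2p+k, so |v| = 2p+k and |vv| = 4p+2k ≠ 4p+k since k ≥ 1. So xy^2z ∉ L.
Contradiction. Therefore L is not regular.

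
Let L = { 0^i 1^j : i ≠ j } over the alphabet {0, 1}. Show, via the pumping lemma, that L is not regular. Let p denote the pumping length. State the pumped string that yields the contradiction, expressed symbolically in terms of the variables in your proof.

0^{p+p!} 1^{p+p!}

Toward a contradiction, assume L is regular with pumping length p.
Choose w = 0^p 1^{p+p!}. Since p ≠ p+p!, w ∈ L; and |w| ≥ p.
By the pumping lemma, w = xyz with |xy| ≤ p and y is nonempty.
The first p characters of w are 0's, so xy (and hence y) consists only of 0's. Write y = 0^k, 1 ≤ k ≤ p.
Since 1 ≤ k ≤ p, k divides p!; set t = 1 + p!/k. Then xy^t z has p + (p!/k)·k = p + p! copies of 0. Now the 0-count equals the 1-count, so i ≠ j fails. So xy^t z = 0^{p+p!} 1^{p+p!} ∉ L.
Contradiction. Therefore L is not regular.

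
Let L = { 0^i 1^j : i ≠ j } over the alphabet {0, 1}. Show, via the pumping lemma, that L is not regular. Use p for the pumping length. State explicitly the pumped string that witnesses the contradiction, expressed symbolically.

0^{p+p!} 1^{p+p!}

Assume L is regular; let p be its pumping constant.
Choose w = 0^p 1^{p+p!}. Since p ≠ p+p!, w ∈ L; and |w| ≥ p.
Write w = xyz as guaranteed by the lemma, with |xy| ≤ p and |y| > 0.
Since the first p symbols of w are all 0's and |xy| ≤ p, y lies entirely in the leading 0-block: y = 0^k for some k with 1 ≤ k ≤ p.
Since 1 ≤ k ≤ p, k divides p!; set t = 1 + p!/k. Then xy^t z has p + (p!/k)·k = p + p! copies of 0. Now the 0-count equals the 1-count, so i ≠ j fails. So xy^t z = 0^{p+p!} 1^{p+p!} ∉ L.
This is a contradiction; hence L is not regular.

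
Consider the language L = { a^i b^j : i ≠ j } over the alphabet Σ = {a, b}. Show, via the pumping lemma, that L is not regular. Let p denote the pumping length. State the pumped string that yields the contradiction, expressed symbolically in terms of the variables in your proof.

Toward a contradiction, assume L is regular with pumping length p.
Choose w = a^p b^{p+p!}. Since p ≠ p+p!, w ∈ L; and |w| ≥ p.
The pumping lemma gives a decomposition w = xyz where |xy| ≤ p and |y| ≥ 1.
Because |xy| ≤ p and w begins with p copies of a, we have y = a^k with 1 ≤ k ≤ p.
Since 1 ≤ k ≤ p, k divides p!; set t = 1 + p!/k. Then xy^t z has p + (p!/k)·k = p + p! copies of a. Now the a-count equals the b-count, so i ≠ j fails. So xy^t z = a^{p+p!} b^{p+p!} ∉ L.
This is a contradiction; hence L is not regular.

a^{p+p!} b^{p+p!}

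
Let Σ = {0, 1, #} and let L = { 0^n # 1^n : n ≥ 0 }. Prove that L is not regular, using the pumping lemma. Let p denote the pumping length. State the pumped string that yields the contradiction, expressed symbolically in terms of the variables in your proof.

Suppose for contradiction that L is regular, and let p be the pumping length.
Take w = 0^p # 1^p ∈ L with |w| = 2p+1 ≥ p.
Write w = xyz as guaranteed by the lemma, with |xy| ≤ p and |y| > 0.
Since the first p symbols of w are all 0's and |xy| ≤ p, y lies entirely in the leading 0-block: y = 0^k for some k with 1 ≤ k ≤ p.
Pump with i = 2: xy^2z = 0^{p+k} # 1^p, which would require p+k = p. But k ≥ 1, so xy^2z ∉ L.
This contradicts the pumping lemma, so L is not regular.

0^{p+k} # 1^p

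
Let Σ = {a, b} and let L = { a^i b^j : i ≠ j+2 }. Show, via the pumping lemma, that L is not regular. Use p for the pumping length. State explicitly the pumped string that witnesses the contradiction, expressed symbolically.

Toward a contradiction, assume L is regular with pumping length p.
Choose w = a^p b^{p+p!-2}. Since p ≠ (p+p!-2)+2 = p+p!, w ∈ L; and |w| ≥ p.
Write w = xyz as guaranteed by the lemma, with |xy| ≤ p and |y| > 0.
The first p characters of w are a's, so xy (and hence y) consists only of a's. Write y = a^k, 1 ≤ k ≤ p.
Since 1 ≤ k ≤ p, k divides p!; set t = 1 + p!/k. Then xy^t z has p + (p!/k)·k = p + p! copies of a. Now the a-count is p+p! and (b-count)+2 = (p+p!-2)+2 = p+p!, so i ≠ j+2 fails. So xy^t z = a^{p+p!} b^{p+p!-2} ∉ L.
Contradiction. Therefore L is not regular.

a^{p+p!} b^{p+p!-2}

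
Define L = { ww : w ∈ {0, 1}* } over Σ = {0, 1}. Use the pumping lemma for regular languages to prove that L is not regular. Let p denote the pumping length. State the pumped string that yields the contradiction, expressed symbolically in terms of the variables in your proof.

0^{p+k} 1^p 0^p 1^p

Suppose for contradiction that L is regular, and let p be the pumping length.
Take w = 0^p 1^p 0^p 1^p = uu where u = 0^p1^p; then w ∈ L and |w| = 4p ≥ p.
By the pumping lemma, w = xyz with |xy| ≤ p and |y| ≥ 1.
Because |xy| ≤ p and w begins with p copies of 0, we have y = 0^k with 1 ≤ k ≤ p.
Pump with i = 2: xy^2z = 0^{p+k} 1^p 0^p 1^p, of length 4p+k. Suppose this equals vv. The string starts with 0 and ends with 1, so v does too; thus the boundary between the two copies of v is a 1→0 transition. There is exactly one such transition, at position 2p+k, so |v| = 2p+k and |vv| = 4p+2k ≠ 4p+k since k ≥ 1. So xy^2z ∉ L.
Contradiction. Therefore L is not regular.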